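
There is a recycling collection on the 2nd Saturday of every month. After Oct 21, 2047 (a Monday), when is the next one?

Oct 2047 starts on a Tuesday; its first Saturday is the 5th, so the 2nd Saturday is the 12th — Oct 12, 2047.
That is not after Oct 21, 2047, so look at Nov 2047.
Nov 2047 starts on a Friday; its first Saturday is the 2nd, so the 2nd Saturday is the 9th — Nov 9, 2047.

Nov 9, 2047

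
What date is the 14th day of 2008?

Jan 14, 2008

14 into Jan → Jan 14.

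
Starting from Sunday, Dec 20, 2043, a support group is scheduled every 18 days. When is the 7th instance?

Apr 6, 2044

The 7th occurrence is 6 intervals after the first: 6 × 18 = 108 days after Dec 20, 2043.
Dec has 31 days — 11 days to the end of Dec leaves 97.
Jan has 31 days (66 left).
Feb has 29 days (37 left).
Mar has 31 days (6 left).
6 days into Apr → Apr 6, 2044.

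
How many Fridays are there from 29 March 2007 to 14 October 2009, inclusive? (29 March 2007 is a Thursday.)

29 March 2007 is a Thursday; the first Friday on or after it is 30 March 2007 (1 day later).
From 30 March 2007 to 14 October 2009: 276 + 366 + 287 = 929 days (rest of 2007, 2008, to 14 October 2009 in 2009).
929 ÷ 7 = 132 full weeks with remainder 5, so 132 more Fridays after the first → 133.

133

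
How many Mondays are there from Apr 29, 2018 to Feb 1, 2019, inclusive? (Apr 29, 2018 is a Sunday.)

40

Apr 29, 2018 is a Sunday; the first Monday on or after it is Apr 30, 2018 (1 day later).
From Apr 30, 2018 to Feb 1, 2019: 0 + 31 + 30 + 31 + 31 + 30 + 31 + 30 + 31 + 31 + 1 = 277 days (rest of Apr, May, Jun, Jul, Aug, Sep, Oct, Nov, Dec, Jan, Feb).
277 ÷ 7 = 39 full weeks with remainder 4, so 39 more Mondays after the first → 40.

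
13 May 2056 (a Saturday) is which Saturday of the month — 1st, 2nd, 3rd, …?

Day 13 falls in week ⌈13/7⌉ of the month.
Days 1–7 hold the 1st Saturday, 8–14 the 2nd, 15–21 the 3rd, 22–28 the 4th, 29–31 the 5th.
13 is in the range for the 2nd.

2nd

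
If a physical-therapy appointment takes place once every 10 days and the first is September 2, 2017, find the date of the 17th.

The 17th occurrence is 16 intervals after the first: 16 × 10 = 160 days after September 2, 2017.
September has 30 days — 28 days to the end of September leaves 132.
October has 31 days (101 left).
November has 30 days (71 left).
December has 31 days (40 left).
January has 31 days (9 left).
9 days into February → February 9, 2018.

February 9, 2018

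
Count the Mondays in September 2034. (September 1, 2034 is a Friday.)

September 1, 2034 is a Friday; the first Monday on or after it is September 4, 2034 (3 days later).
From September 4, 2034 to September 30, 2034 is 30 − 4 = 26 days.
26 ÷ 7 = 3 full weeks with remainder 5, so 3 more Mondays after the first → 4.

4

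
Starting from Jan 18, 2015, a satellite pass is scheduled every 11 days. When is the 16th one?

Jul 2, 2015

The 16th occurrence is 15 intervals after the first: 15 × 11 = 165 days after Jan 18, 2015.
Jan has 31 days — 13 days to the end of Jan leaves 152.
Feb has 28 days (124 left).
Mar has 31 days (93 left).
Apr has 30 days (63 left).
May has 31 days (32 left).
Jun has 30 days (2 left).
2 days into Jul → Jul 2, 2015.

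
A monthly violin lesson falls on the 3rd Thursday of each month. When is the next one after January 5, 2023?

January 2023 starts on a Sunday; its first Thursday is the 5th, so the 3rd Thursday is the 19th — January 19, 2023.
January 19, 2023 is after January 5, 2023, so that is the next one.

January 19, 2023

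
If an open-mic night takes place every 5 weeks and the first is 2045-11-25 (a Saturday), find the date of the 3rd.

2046-02-03

The 3rd occurrence is 2 intervals after the first: 2 × 35 = 70 days after 2045-11-25.
November has 30 days — 5 days to the end of November leaves 65.
December has 31 days (34 left).
January has 31 days (3 left).
3 days into February → 2046-02-03.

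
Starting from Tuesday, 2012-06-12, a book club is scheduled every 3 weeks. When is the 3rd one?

The 3rd occurrence is 2 intervals after the first: 2 × 21 = 42 days after 2012-06-12.
June has 30 days — 18 days to the end of June leaves 24.
24 days into July → 2012-07-24.

2012-07-24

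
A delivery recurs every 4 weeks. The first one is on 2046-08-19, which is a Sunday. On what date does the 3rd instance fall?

2046-10-14

The 3rd occurrence is 2 intervals after the first: 2 × 28 = 56 days after 2046-08-19.
August has 31 days — 12 days to the end of August leaves 44.
September has 30 days (14 left).
14 days into October → 2046-10-14.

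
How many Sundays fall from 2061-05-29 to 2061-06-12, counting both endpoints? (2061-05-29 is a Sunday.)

3

2061-05-29 is a Sunday; the first Sunday on or after it is 2061-05-29.
From 2061-05-29 to 2061-06-12: 2 + 12 = 14 days (rest of May, June).
14 ÷ 7 = 2 full weeks with remainder 0, so 2 more Sundays after the first → 3.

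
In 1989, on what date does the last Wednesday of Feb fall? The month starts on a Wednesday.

Feb 22, 1989

Feb 1989 begins on a Wednesday, so the first Wednesday is Feb 1.
Feb 1989 has 28 days. Adding weeks: 1, 8, 15, 22 — the last one ≤ 28 is the 22nd.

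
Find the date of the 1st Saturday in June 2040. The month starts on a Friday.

2 June 2040

June 2040 begins on a Friday, so the first Saturday is June 2 (1 day later).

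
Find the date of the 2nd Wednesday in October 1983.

The first Wednesday of October 1983 is October 5.
The 2nd Wednesday is 1 weeks later: 5 + 7 = 12.

12 October 1983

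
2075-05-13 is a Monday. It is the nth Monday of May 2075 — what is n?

2nd

Day 13 falls in week ⌈13/7⌉ of the month.
Days 1–7 hold the 1st Monday, 8–14 the 2nd, 15–21 the 3rd, 22–28 the 4th, 29–31 the 5th.
13 is in the range for the 2nd.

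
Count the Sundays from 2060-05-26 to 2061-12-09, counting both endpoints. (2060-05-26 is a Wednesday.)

2060-05-26 is a Wednesday; the first Sunday on or after it is 2060-05-30 (4 days later).
From 2060-05-30 to 2061-12-09: 215 + 343 = 558 days (rest of 2060, to 2061-12-09 in 2061).
558 ÷ 7 = 79 full weeks with remainder 5, so 79 more Sundays after the first → 80.

80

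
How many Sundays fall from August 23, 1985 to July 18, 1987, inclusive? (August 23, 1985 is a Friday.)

99

August 23, 1985 is a Friday; the first Sunday on or after it is August 25, 1985 (2 days later).
From August 25, 1985 to July 18, 1987: 128 + 365 + 199 = 692 days (rest of 1985, 1986, to July 18, 1987 in 1987).
692 ÷ 7 = 98 full weeks with remainder 6, so 98 more Sundays after the first → 99.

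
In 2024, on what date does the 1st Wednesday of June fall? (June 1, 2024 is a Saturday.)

June 2024 begins on a Saturday, so the first Wednesday is June 5 (4 days later).

June 5, 2024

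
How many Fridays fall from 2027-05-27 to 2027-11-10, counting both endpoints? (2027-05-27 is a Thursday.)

2027-05-27 is a Thursday; the first Friday on or after it is 2027-05-28 (1 day later).
From 2027-05-28 to 2027-11-10: 3 + 30 + 31 + 31 + 30 + 31 + 10 = 166 days (rest of May, June, July, August, September, October, November).
166 ÷ 7 = 23 full weeks with remainder 5, so 23 more Fridays after the first → 24.

24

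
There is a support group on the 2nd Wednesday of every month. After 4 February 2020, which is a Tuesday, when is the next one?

February 2020 starts on a Saturday; its first Wednesday is the 5th, so the 2nd Wednesday is the 12th — 12 February 2020.
12 February 2020 is after 4 February 2020, so that is the next one.

12 February 2020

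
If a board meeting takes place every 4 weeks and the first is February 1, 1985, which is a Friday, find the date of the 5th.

The 5th occurrence is 4 intervals after the first: 4 × 28 = 112 days after February 1, 1985.
February has 28 days — 27 days to the end of February leaves 85.
March has 31 days (54 left).
April has 30 days (24 left).
24 days into May → May 24, 1985.

May 24, 1985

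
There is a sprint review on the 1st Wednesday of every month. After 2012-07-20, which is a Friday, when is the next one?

July 2012 starts on a Sunday, so its 1st Wednesday is 2012-07-04 (3 days in).
That is not after 2012-07-20, so look at August 2012.
August 2012 starts on a Wednesday, so its 1st Wednesday is 2012-08-01.

2012-08-01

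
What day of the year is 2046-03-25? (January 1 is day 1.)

Days in months before March: 31 + 28 = 59.
Plus 25 days into March → day 84.

84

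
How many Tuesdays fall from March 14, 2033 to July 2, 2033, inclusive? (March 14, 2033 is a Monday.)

March 14, 2033 is a Monday; the first Tuesday on or after it is March 15, 2033 (1 day later).
From March 15, 2033 to July 2, 2033: 16 + 30 + 31 + 30 + 2 = 109 days (rest of March, April, May, June, July).
109 ÷ 7 = 15 full weeks with remainder 4, so 15 more Tuesdays after the first → 16.

16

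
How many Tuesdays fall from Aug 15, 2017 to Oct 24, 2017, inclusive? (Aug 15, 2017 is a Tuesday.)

11

Aug 15, 2017 is a Tuesday; the first Tuesday on or after it is Aug 15, 2017.
From Aug 15, 2017 to Oct 24, 2017: 16 + 30 + 24 = 70 days (rest of Aug, Sep, Oct).
70 ÷ 7 = 10 full weeks with remainder 0, so 10 more Tuesdays after the first → 11.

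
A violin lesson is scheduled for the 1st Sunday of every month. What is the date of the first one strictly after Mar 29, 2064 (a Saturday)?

Apr 6, 2064

Mar 2064 starts on a Saturday, so its 1st Sunday is Mar 2, 2064 (1 day in).
That is not after Mar 29, 2064, so look at Apr 2064.
Apr 2064 starts on a Tuesday, so its 1st Sunday is Apr 6, 2064 (5 days in).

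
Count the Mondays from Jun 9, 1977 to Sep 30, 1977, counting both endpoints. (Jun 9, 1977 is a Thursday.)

16

Jun 9, 1977 is a Thursday; the first Monday on or after it is Jun 13, 1977 (4 days later).
From Jun 13, 1977 to Sep 30, 1977: 17 + 31 + 31 + 30 = 109 days (rest of Jun, Jul, Aug, Sep).
109 ÷ 7 = 15 full weeks with remainder 4, so 15 more Mondays after the first → 16.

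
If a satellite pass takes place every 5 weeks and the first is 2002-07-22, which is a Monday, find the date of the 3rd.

2002-09-30

The 3rd occurrence is 2 intervals after the first: 2 × 35 = 70 days after 2002-07-22.
July has 31 days — 9 days to the end of July leaves 61.
August has 31 days (30 left).
30 days into September → 2002-09-30.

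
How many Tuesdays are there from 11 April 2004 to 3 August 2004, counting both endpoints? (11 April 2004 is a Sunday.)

11 April 2004 is a Sunday; the first Tuesday on or after it is 13 April 2004 (2 days later).
From 13 April 2004 to 3 August 2004: 17 + 31 + 30 + 31 + 3 = 112 days (rest of April, May, June, July, August).
112 ÷ 7 = 16 full weeks with remainder 0, so 16 more Tuesdays after the first → 17.

17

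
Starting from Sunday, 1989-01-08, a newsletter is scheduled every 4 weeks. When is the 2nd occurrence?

1989-02-05

The 2nd occurrence is 1 interval after the first: 1 × 28 = 28 days after 1989-01-08.
January has 31 days — 23 days to the end of January leaves 5.
5 days into February → 1989-02-05.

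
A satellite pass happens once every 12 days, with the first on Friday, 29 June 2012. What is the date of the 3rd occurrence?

23 July 2012

The 3rd occurrence is 2 intervals after the first: 2 × 12 = 24 days after 29 June 2012.
June has 30 days — 1 day to the end of June leaves 23.
23 days into July → 23 July 2012.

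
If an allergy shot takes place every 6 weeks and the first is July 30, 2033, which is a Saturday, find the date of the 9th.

July 1, 2034

The 9th occurrence is 8 intervals after the first: 8 × 42 = 336 days after July 30, 2033.
July has 31 days — 1 day to the end of July leaves 335.
August has 31 days (304 left).
September has 30 days (274 left).
October has 31 days (243 left).
November has 30 days (213 left).
December has 31 days (182 left).
January has 31 days (151 left).
February has 28 days (123 left).
March has 31 days (92 left).
April has 30 days (62 left).
May has 31 days (31 left).
June has 30 days (1 left).
1 day into July → July 1, 2034.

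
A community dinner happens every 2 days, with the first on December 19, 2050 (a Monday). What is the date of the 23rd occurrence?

February 1, 2051

The 23rd occurrence is 22 intervals after the first: 22 × 2 = 44 days after December 19, 2050.
December has 31 days — 12 days to the end of December leaves 32.
January has 31 days (1 left).
1 day into February → February 1, 2051.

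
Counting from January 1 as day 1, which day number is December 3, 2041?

337

Days in months before December: 31 + 28 + 31 + 30 + 31 + 30 + 31 + 31 + 30 + 31 + 30 = 334.
Plus 3 days into December → day 337.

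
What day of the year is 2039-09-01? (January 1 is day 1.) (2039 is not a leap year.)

Days in months before September: 31 + 28 + 31 + 30 + 31 + 30 + 31 + 31 = 243.
Plus 1 day into September → day 244.

244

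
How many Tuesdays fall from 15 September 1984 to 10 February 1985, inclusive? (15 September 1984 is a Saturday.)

15 September 1984 is a Saturday; the first Tuesday on or after it is 18 September 1984 (3 days later).
From 18 September 1984 to 10 February 1985: 12 + 31 + 30 + 31 + 31 + 10 = 145 days (rest of September, October, November, December, January, February).
145 ÷ 7 = 20 full weeks with remainder 5, so 20 more Tuesdays after the first → 21.

21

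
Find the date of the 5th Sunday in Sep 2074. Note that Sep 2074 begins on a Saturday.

Sep 2074 begins on a Saturday, so the first Sunday is Sep 2 (1 day later).
The 5th Sunday is 4 weeks later: 2 + 28 = 30.

Sep 30, 2074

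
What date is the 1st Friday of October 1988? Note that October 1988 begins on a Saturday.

October 1988 begins on a Saturday, so the first Friday is October 7 (6 days later).

7 October 1988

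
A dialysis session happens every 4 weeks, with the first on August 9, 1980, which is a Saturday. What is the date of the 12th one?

The 12th occurrence is 11 intervals after the first: 11 × 28 = 308 days after August 9, 1980.
August has 31 days — 22 days to the end of August leaves 286.
September has 30 days (256 left).
October has 31 days (225 left).
November has 30 days (195 left).
December has 31 days (164 left).
January has 31 days (133 left).
February has 28 days (105 left).
March has 31 days (74 left).
April has 30 days (44 left).
May has 31 days (13 left).
13 days into June → June 13, 1981.

June 13, 1981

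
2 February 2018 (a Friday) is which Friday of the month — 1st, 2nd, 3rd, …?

Day 2 falls in week ⌈2/7⌉ of the month.
Days 1–7 hold the 1st Friday, 8–14 the 2nd, 15–21 the 3rd, 22–28 the 4th, 29–31 the 5th.
2 is in the range for the 1st.

1st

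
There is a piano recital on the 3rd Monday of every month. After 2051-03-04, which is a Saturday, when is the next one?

March 2051 starts on a Wednesday; its first Monday is the 6th, so the 3rd Monday is the 20th — 2051-03-20.
2051-03-20 is after 2051-03-04, so that is the next one.

2051-03-20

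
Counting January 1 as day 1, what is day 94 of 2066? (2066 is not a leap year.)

Apr 4, 2066

Jan has 31 days (94 − 31 = 63 remain).
Feb has 28 days (63 − 28 = 35 remain).
Mar has 31 days (35 − 31 = 4 remain).
4 into Apr → Apr 4.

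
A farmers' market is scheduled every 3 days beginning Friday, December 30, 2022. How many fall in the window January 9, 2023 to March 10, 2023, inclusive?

20

Occurrences land 3·i days after December 30, 2022 for i = 0, 1, 2, …
January 9, 2023 is 10 days after the start; 10 ÷ 3 = 3 remainder 1; since the remainder is 1, round up to i = 4. First occurrence in the window: #5 on January 11, 2023 (4×3 = 12 days in).
March 10, 2023 is 70 days after the start; 70 ÷ 3 = 23 remainder 1. Last occurrence in the window: #24 on March 9, 2023.
Occurrences #5 through #24: 20 in total.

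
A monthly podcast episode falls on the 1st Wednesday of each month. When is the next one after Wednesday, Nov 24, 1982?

Nov 1982 starts on a Monday, so its 1st Wednesday is Nov 3, 1982 (2 days in).
That is not after Nov 24, 1982, so look at Dec 1982.
Dec 1982 starts on a Wednesday, so its 1st Wednesday is Dec 1, 1982.

Dec 1, 1982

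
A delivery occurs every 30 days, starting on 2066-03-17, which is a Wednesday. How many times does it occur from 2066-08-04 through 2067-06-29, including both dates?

11

Occurrences land 30·i days after 2066-03-17 for i = 0, 1, 2, …
2066-08-04 is 140 days after the start; 140 ÷ 30 = 4 remainder 20; since the remainder is 20, round up to i = 5. First occurrence in the window: #6 on 2066-08-14 (5×30 = 150 days in).
2067-06-29 is 469 days after the start; 469 ÷ 30 = 15 remainder 19. Last occurrence in the window: #16 on 2067-06-10.
Occurrences #6 through #16: 11 in total.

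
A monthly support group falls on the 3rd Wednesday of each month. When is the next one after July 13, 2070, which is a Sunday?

July 2070 starts on a Tuesday; its first Wednesday is the 2nd, so the 3rd Wednesday is the 16th — July 16, 2070.
July 16, 2070 is after July 13, 2070, so that is the next one.

July 16, 2070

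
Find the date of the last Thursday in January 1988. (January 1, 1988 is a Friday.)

January 1988 begins on a Friday, so the first Thursday is January 7 (6 days later).
January 1988 has 31 days. Adding weeks: 7, 14, 21, 28 — the last one ≤ 31 is the 28th.

January 28, 1988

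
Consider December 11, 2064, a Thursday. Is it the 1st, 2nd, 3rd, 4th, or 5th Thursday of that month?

2nd

Day 11 falls in week ⌈11/7⌉ of the month.
Days 1–7 hold the 1st Thursday, 8–14 the 2nd, 15–21 the 3rd, 22–28 the 4th, 29–31 the 5th.
11 is in the range for the 2nd.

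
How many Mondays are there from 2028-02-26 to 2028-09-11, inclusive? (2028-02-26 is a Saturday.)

29

2028-02-26 is a Saturday; the first Monday on or after it is 2028-02-28 (2 days later).
From 2028-02-28 to 2028-09-11: 1 + 31 + 30 + 31 + 30 + 31 + 31 + 11 = 196 days (rest of February, March, April, May, June, July, August, September).
196 ÷ 7 = 28 full weeks with remainder 0, so 28 more Mondays after the first → 29.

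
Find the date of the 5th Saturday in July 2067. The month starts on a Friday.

30 July 2067

July 2067 begins on a Friday, so the first Saturday is July 2 (1 day later).
The 5th Saturday is 4 weeks later: 2 + 28 = 30.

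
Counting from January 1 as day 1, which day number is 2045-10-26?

Days in months before October: 31 + 28 + 31 + 30 + 31 + 30 + 31 + 31 + 30 = 273.
Plus 26 days into October → day 299.

299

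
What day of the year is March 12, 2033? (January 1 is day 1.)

Days in months before March: 31 + 28 = 59.
Plus 12 days into March → day 71.

71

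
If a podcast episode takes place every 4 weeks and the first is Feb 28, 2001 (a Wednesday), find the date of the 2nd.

Mar 28, 2001

The 2nd occurrence is 1 interval after the first: 1 × 28 = 28 days after Feb 28, 2001.
Feb has 28 days — 0 days to the end of Feb leaves 28.
28 days into Mar → Mar 28, 2001.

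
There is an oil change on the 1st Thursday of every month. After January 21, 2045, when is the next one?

February 2, 2045

January 2045 starts on a Sunday, so its 1st Thursday is January 5, 2045 (4 days in).
That is not after January 21, 2045, so look at February 2045.
February 2045 starts on a Wednesday, so its 1st Thursday is February 2, 2045 (1 day in).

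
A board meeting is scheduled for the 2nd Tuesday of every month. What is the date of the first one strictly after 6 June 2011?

June 2011 starts on a Wednesday; its first Tuesday is the 7th, so the 2nd Tuesday is the 14th — 14 June 2011.
14 June 2011 is after 6 June 2011, so that is the next one.

14 June 2011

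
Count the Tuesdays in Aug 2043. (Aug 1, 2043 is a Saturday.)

Aug 1, 2043 is a Saturday; the first Tuesday on or after it is Aug 4, 2043 (3 days later).
From Aug 4, 2043 to Aug 31, 2043 is 31 − 4 = 27 days.
27 ÷ 7 = 3 full weeks with remainder 6, so 3 more Tuesdays after the first → 4.

4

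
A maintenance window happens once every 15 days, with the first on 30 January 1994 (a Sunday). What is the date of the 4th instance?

16 March 1994

The 4th occurrence is 3 intervals after the first: 3 × 15 = 45 days after 30 January 1994.
January has 31 days — 1 day to the end of January leaves 44.
February has 28 days (16 left).
16 days into March → 16 March 1994.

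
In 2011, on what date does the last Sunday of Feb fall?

The first Sunday of Feb 2011 is Feb 6.
Feb 2011 has 28 days. Adding weeks: 6, 13, 20, 27 — the last one ≤ 28 is the 27th.

Feb 27, 2011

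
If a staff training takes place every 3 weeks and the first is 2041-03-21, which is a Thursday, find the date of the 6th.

The 6th occurrence is 5 intervals after the first: 5 × 21 = 105 days after 2041-03-21.
March has 31 days — 10 days to the end of March leaves 95.
April has 30 days (65 left).
May has 31 days (34 left).
June has 30 days (4 left).
4 days into July → 2041-07-04.

2041-07-04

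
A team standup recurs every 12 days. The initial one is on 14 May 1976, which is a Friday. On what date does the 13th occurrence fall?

5 October 1976

The 13th occurrence is 12 intervals after the first: 12 × 12 = 144 days after 14 May 1976.
May has 31 days — 17 days to the end of May leaves 127.
June has 30 days (97 left).
July has 31 days (66 left).
August has 31 days (35 left).
September has 30 days (5 left).
5 days into October → 5 October 1976.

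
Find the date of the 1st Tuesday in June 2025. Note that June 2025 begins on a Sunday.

June 2025 begins on a Sunday, so the first Tuesday is June 3 (2 days later).

June 3, 2025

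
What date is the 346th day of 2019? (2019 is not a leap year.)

January has 31 days (346 − 31 = 315 remain).
February has 28 days (315 − 28 = 287 remain).
March has 31 days (287 − 31 = 256 remain).
April has 30 days (256 − 30 = 226 remain).
May has 31 days (226 − 31 = 195 remain).
June has 30 days (195 − 30 = 165 remain).
July has 31 days (165 − 31 = 134 remain).
August has 31 days (134 − 31 = 103 remain).
September has 30 days (103 − 30 = 73 remain).
October has 31 days (73 − 31 = 42 remain).
November has 30 days (42 − 30 = 12 remain).
12 into December → December 12.

2019-12-12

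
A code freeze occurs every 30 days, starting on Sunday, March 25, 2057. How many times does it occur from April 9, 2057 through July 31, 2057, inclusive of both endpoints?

4

Occurrences land 30·i days after March 25, 2057 for i = 0, 1, 2, …
April 9, 2057 is 15 days after the start; 15 ÷ 30 = 0 remainder 15; since the remainder is 15, round up to i = 1. First occurrence in the window: #2 on April 24, 2057 (1×30 = 30 days in).
July 31, 2057 is 128 days after the start; 128 ÷ 30 = 4 remainder 8. Last occurrence in the window: #5 on July 23, 2057.
Occurrences #2 through #5: 4 in total.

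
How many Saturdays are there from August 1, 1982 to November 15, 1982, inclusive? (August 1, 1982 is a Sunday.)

August 1, 1982 is a Sunday; the first Saturday on or after it is August 7, 1982 (6 days later).
From August 7, 1982 to November 15, 1982: 24 + 30 + 31 + 15 = 100 days (rest of August, September, October, November).
100 ÷ 7 = 14 full weeks with remainder 2, so 14 more Saturdays after the first → 15.

15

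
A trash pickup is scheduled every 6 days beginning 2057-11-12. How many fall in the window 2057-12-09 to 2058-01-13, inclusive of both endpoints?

6

Occurrences land 6·i days after 2057-11-12 for i = 0, 1, 2, …
2057-12-09 is 27 days after the start; 27 ÷ 6 = 4 remainder 3; since the remainder is 3, round up to i = 5. First occurrence in the window: #6 on 2057-12-12 (5×6 = 30 days in).
2058-01-13 is 62 days after the start; 62 ÷ 6 = 10 remainder 2. Last occurrence in the window: #11 on 2058-01-11.
Occurrences #6 through #11: 6 in total.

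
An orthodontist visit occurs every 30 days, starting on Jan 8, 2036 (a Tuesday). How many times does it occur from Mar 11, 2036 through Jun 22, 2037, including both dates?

15

Occurrences land 30·i days after Jan 8, 2036 for i = 0, 1, 2, …
Mar 11, 2036 is 63 days after the start; 63 ÷ 30 = 2 remainder 3; since the remainder is 3, round up to i = 3. First occurrence in the window: #4 on Apr 7, 2036 (3×30 = 90 days in).
Jun 22, 2037 is 531 days after the start; 531 ÷ 30 = 17 remainder 21. Last occurrence in the window: #18 on Jun 1, 2037.
Occurrences #4 through #18: 15 in total.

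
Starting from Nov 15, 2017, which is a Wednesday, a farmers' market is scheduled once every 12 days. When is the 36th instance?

Jan 9, 2019

The 36th occurrence is 35 intervals after the first: 35 × 12 = 420 days after Nov 15, 2017.
Nov has 30 days — 15 days to the end of Nov leaves 405.
From end of Nov to end of 2017 is 31 days (374 left).
2018 has 365 days (9 left).
9 days into Jan → Jan 9, 2019.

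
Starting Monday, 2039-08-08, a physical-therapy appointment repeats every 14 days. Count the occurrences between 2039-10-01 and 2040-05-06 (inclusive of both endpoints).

Occurrences land 14·i days after 2039-08-08 for i = 0, 1, 2, …
2039-10-01 is 54 days after the start; 54 ÷ 14 = 3 remainder 12; since the remainder is 12, round up to i = 4. First occurrence in the window: #5 on 2039-10-03 (4×14 = 56 days in).
2040-05-06 is 272 days after the start; 272 ÷ 14 = 19 remainder 6. Last occurrence in the window: #20 on 2040-04-30.
Occurrences #5 through #20: 16 in total.

16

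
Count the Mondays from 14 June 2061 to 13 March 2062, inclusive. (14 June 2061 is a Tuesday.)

14 June 2061 is a Tuesday; the first Monday on or after it is 20 June 2061 (6 days later).
From 20 June 2061 to 13 March 2062: 10 + 31 + 31 + 30 + 31 + 30 + 31 + 31 + 28 + 13 = 266 days (rest of June, July, August, September, October, November, December, January, February, March).
266 ÷ 7 = 38 full weeks with remainder 0, so 38 more Mondays after the first → 39.

39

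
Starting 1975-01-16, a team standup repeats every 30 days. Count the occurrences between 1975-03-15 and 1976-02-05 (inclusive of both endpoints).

11

Occurrences land 30·i days after 1975-01-16 for i = 0, 1, 2, …
1975-03-15 is 58 days after the start; 58 ÷ 30 = 1 remainder 28; since the remainder is 28, round up to i = 2. First occurrence in the window: #3 on 1975-03-17 (2×30 = 60 days in).
1976-02-05 is 385 days after the start; 385 ÷ 30 = 12 remainder 25. Last occurrence in the window: #13 on 1976-01-11.
Occurrences #3 through #13: 11 in total.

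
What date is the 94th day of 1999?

1999-04-04

January has 31 days (94 − 31 = 63 remain).
February has 28 days (63 − 28 = 35 remain).
March has 31 days (35 − 31 = 4 remain).
4 into April → April 4.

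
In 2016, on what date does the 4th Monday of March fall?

28 March 2016

March 2016 begins on a Tuesday, so the first Monday is March 7 (6 days later).
The 4th Monday is 3 weeks later: 7 + 21 = 28.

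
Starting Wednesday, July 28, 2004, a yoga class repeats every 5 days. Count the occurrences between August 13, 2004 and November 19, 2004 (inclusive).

19

Occurrences land 5·i days after July 28, 2004 for i = 0, 1, 2, …
August 13, 2004 is 16 days after the start; 16 ÷ 5 = 3 remainder 1; since the remainder is 1, round up to i = 4. First occurrence in the window: #5 on August 17, 2004 (4×5 = 20 days in).
November 19, 2004 is 114 days after the start; 114 ÷ 5 = 22 remainder 4. Last occurrence in the window: #23 on November 15, 2004.
Occurrences #5 through #23: 19 in total.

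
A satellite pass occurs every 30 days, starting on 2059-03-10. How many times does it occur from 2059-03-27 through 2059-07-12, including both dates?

Occurrences land 30·i days after 2059-03-10 for i = 0, 1, 2, …
2059-03-27 is 17 days after the start; 17 ÷ 30 = 0 remainder 17; since the remainder is 17, round up to i = 1. First occurrence in the window: #2 on 2059-04-09 (1×30 = 30 days in).
2059-07-12 is 124 days after the start; 124 ÷ 30 = 4 remainder 4. Last occurrence in the window: #5 on 2059-07-08.
Occurrences #2 through #5: 4 in total.

4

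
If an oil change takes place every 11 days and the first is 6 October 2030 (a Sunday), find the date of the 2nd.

The 2nd occurrence is 1 interval after the first: 1 × 11 = 11 days after 6 October 2030.
11 days later is 17 October 2030.

17 October 2030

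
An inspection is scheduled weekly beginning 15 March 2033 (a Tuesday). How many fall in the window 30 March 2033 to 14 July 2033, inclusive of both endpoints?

Occurrences land 7·i days after 15 March 2033 for i = 0, 1, 2, …
30 March 2033 is 15 days after the start; 15 ÷ 7 = 2 remainder 1; since the remainder is 1, round up to i = 3. First occurrence in the window: #4 on 5 April 2033 (3×7 = 21 days in).
14 July 2033 is 121 days after the start; 121 ÷ 7 = 17 remainder 2. Last occurrence in the window: #18 on 12 July 2033.
Occurrences #4 through #18: 15 in total.

15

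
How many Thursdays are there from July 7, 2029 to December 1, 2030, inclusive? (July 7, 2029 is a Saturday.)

July 7, 2029 is a Saturday; the first Thursday on or after it is July 12, 2029 (5 days later).
From July 12, 2029 to December 1, 2030: 172 + 335 = 507 days (rest of 2029, to December 1, 2030 in 2030).
507 ÷ 7 = 72 full weeks with remainder 3, so 72 more Thursdays after the first → 73.

73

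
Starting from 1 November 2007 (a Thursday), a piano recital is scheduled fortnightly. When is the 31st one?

The 31st occurrence is 30 intervals after the first: 30 × 14 = 420 days after 1 November 2007.
November has 30 days — 29 days to the end of November leaves 391.
December has 31 days (360 left).
January has 31 days (329 left).
February has 29 days (300 left).
March has 31 days (269 left).
April has 30 days (239 left).
May has 31 days (208 left).
June has 30 days (178 left).
July has 31 days (147 left).
August has 31 days (116 left).
September has 30 days (86 left).
October has 31 days (55 left).
November has 30 days (25 left).
25 days into December → 25 December 2008.

25 December 2008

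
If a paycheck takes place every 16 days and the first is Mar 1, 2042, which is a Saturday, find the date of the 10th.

The 10th occurrence is 9 intervals after the first: 9 × 16 = 144 days after Mar 1, 2042.
Mar has 31 days — 30 days to the end of Mar leaves 114.
Apr has 30 days (84 left).
May has 31 days (53 left).
Jun has 30 days (23 left).
23 days into Jul → Jul 23, 2042.

Jul 23, 2042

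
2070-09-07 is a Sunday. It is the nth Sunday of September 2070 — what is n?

Day 7 falls in week ⌈7/7⌉ of the month.
Days 1–7 hold the 1st Sunday, 8–14 the 2nd, 15–21 the 3rd, 22–28 the 4th, 29–31 the 5th.
7 is in the range for the 1st.

1st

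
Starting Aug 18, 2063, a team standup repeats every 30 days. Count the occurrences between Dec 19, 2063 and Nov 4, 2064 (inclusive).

Occurrences land 30·i days after Aug 18, 2063 for i = 0, 1, 2, …
Dec 19, 2063 is 123 days after the start; 123 ÷ 30 = 4 remainder 3; since the remainder is 3, round up to i = 5. First occurrence in the window: #6 on Jan 15, 2064 (5×30 = 150 days in).
Nov 4, 2064 is 444 days after the start; 444 ÷ 30 = 14 remainder 24. Last occurrence in the window: #15 on Oct 11, 2064.
Occurrences #6 through #15: 10 in total.

10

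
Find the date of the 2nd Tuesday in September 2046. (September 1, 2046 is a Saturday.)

2046-09-11

September 2046 begins on a Saturday, so the first Tuesday is September 4 (3 days later).
The 2nd Tuesday is 1 weeks later: 4 + 7 = 11.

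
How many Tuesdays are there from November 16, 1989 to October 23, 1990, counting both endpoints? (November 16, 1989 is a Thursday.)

49

November 16, 1989 is a Thursday; the first Tuesday on or after it is November 21, 1989 (5 days later).
From November 21, 1989 to October 23, 1990: 40 + 296 = 336 days (rest of 1989, to October 23, 1990 in 1990).
336 ÷ 7 = 48 full weeks with remainder 0, so 48 more Tuesdays after the first → 49.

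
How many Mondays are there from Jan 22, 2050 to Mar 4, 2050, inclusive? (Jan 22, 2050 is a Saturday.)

6

Jan 22, 2050 is a Saturday; the first Monday on or after it is Jan 24, 2050 (2 days later).
From Jan 24, 2050 to Mar 4, 2050: 7 + 28 + 4 = 39 days (rest of Jan, Feb, Mar).
39 ÷ 7 = 5 full weeks with remainder 4, so 5 more Mondays after the first → 6.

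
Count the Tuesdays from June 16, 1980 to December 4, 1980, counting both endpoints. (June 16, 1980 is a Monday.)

25

June 16, 1980 is a Monday; the first Tuesday on or after it is June 17, 1980 (1 day later).
From June 17, 1980 to December 4, 1980: 13 + 31 + 31 + 30 + 31 + 30 + 4 = 170 days (rest of June, July, August, September, October, November, December).
170 ÷ 7 = 24 full weeks with remainder 2, so 24 more Tuesdays after the first → 25.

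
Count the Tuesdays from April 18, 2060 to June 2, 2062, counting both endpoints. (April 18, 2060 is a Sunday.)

111

April 18, 2060 is a Sunday; the first Tuesday on or after it is April 20, 2060 (2 days later).
From April 20, 2060 to June 2, 2062: 255 + 365 + 153 = 773 days (rest of 2060, 2061, to June 2, 2062 in 2062).
773 ÷ 7 = 110 full weeks with remainder 3, so 110 more Tuesdays after the first → 111.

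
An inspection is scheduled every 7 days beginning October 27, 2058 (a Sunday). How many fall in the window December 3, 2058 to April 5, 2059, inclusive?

17

Occurrences land 7·i days after October 27, 2058 for i = 0, 1, 2, …
December 3, 2058 is 37 days after the start; 37 ÷ 7 = 5 remainder 2; since the remainder is 2, round up to i = 6. First occurrence in the window: #7 on December 8, 2058 (6×7 = 42 days in).
April 5, 2059 is 160 days after the start; 160 ÷ 7 = 22 remainder 6. Last occurrence in the window: #23 on March 30, 2059.
Occurrences #7 through #23: 17 in total.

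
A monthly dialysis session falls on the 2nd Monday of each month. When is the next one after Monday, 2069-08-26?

August 2069 starts on a Thursday; its first Monday is the 5th, so the 2nd Monday is the 12th — 2069-08-12.
That is not after 2069-08-26, so look at September 2069.
September 2069 starts on a Sunday; its first Monday is the 2nd, so the 2nd Monday is the 9th — 2069-09-09.

2069-09-09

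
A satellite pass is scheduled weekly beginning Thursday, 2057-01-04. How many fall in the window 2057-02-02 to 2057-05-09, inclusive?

13

Occurrences land 7·i days after 2057-01-04 for i = 0, 1, 2, …
2057-02-02 is 29 days after the start; 29 ÷ 7 = 4 remainder 1; since the remainder is 1, round up to i = 5. First occurrence in the window: #6 on 2057-02-08 (5×7 = 35 days in).
2057-05-09 is 125 days after the start; 125 ÷ 7 = 17 remainder 6. Last occurrence in the window: #18 on 2057-05-03.
Occurrences #6 through #18: 13 in total.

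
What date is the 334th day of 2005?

January has 31 days (334 − 31 = 303 remain).
February has 28 days (303 − 28 = 275 remain).
March has 31 days (275 − 31 = 244 remain).
April has 30 days (244 − 30 = 214 remain).
May has 31 days (214 − 31 = 183 remain).
June has 30 days (183 − 30 = 153 remain).
July has 31 days (153 − 31 = 122 remain).
August has 31 days (122 − 31 = 91 remain).
September has 30 days (91 − 30 = 61 remain).
October has 31 days (61 − 31 = 30 remain).
30 into November → November 30.

30 November 2005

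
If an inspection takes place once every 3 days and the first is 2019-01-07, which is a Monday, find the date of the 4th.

2019-01-16

The 4th occurrence is 3 intervals after the first: 3 × 3 = 9 days after 2019-01-07.
9 days later is 2019-01-16.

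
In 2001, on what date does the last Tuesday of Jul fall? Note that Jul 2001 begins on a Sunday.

Jul 2001 begins on a Sunday, so the first Tuesday is Jul 3 (2 days later).
Jul 2001 has 31 days. Adding weeks: 3, 10, 17, 24, 31 — the last one ≤ 31 is the 31st.

Jul 31, 2001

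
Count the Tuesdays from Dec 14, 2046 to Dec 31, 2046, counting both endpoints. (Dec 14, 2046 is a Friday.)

2

Dec 14, 2046 is a Friday; the first Tuesday on or after it is Dec 18, 2046 (4 days later).
From Dec 18, 2046 to Dec 31, 2046 is 31 − 18 = 13 days.
13 ÷ 7 = 1 full weeks with remainder 6, so 1 more Tuesdays after the first → 2.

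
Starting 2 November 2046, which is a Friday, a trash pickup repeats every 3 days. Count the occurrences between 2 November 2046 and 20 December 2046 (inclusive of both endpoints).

Occurrences land 3·i days after 2 November 2046 for i = 0, 1, 2, …
The window opens on the start date, so the first occurrence inside is #1 on 2 November 2046.
20 December 2046 is 48 days after the start; 48 ÷ 3 = 16 remainder 0. Last occurrence in the window: #17 on 20 December 2046.
Occurrences #1 through #17: 17 in total.

17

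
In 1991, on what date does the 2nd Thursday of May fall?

1991-05-09

May 1991 begins on a Wednesday, so the first Thursday is May 2 (1 day later).
The 2nd Thursday is 1 weeks later: 2 + 7 = 9.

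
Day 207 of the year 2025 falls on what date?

Jan has 31 days (207 − 31 = 176 remain).
Feb has 28 days (176 − 28 = 148 remain).
Mar has 31 days (148 − 31 = 117 remain).
Apr has 30 days (117 − 30 = 87 remain).
May has 31 days (87 − 31 = 56 remain).
Jun has 30 days (56 − 30 = 26 remain).
26 into Jul → Jul 26.

Jul 26, 2025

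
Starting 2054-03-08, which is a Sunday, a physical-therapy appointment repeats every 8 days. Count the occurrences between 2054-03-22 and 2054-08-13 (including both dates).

18

Occurrences land 8·i days after 2054-03-08 for i = 0, 1, 2, …
2054-03-22 is 14 days after the start; 14 ÷ 8 = 1 remainder 6; since the remainder is 6, round up to i = 2. First occurrence in the window: #3 on 2054-03-24 (2×8 = 16 days in).
2054-08-13 is 158 days after the start; 158 ÷ 8 = 19 remainder 6. Last occurrence in the window: #20 on 2054-08-07.
Occurrences #3 through #20: 18 in total.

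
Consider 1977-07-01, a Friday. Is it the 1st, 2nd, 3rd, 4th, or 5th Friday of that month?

Day 1 falls in week ⌈1/7⌉ of the month.
Days 1–7 hold the 1st Friday, 8–14 the 2nd, 15–21 the 3rd, 22–28 the 4th, 29–31 the 5th.
1 is in the range for the 1st.

1st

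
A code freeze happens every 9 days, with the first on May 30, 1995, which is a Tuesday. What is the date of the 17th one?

October 21, 1995

The 17th occurrence is 16 intervals after the first: 16 × 9 = 144 days after May 30, 1995.
May has 31 days — 1 day to the end of May leaves 143.
June has 30 days (113 left).
July has 31 days (82 left).
August has 31 days (51 left).
September has 30 days (21 left).
21 days into October → October 21, 1995.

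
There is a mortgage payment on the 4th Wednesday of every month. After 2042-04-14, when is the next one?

April 2042 starts on a Tuesday; its first Wednesday is the 2nd, so the 4th Wednesday is the 23rd — 2042-04-23.
2042-04-23 is after 2042-04-14, so that is the next one.

2042-04-23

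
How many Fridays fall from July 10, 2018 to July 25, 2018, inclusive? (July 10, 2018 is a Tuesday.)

2

July 10, 2018 is a Tuesday; the first Friday on or after it is July 13, 2018 (3 days later).
From July 13, 2018 to July 25, 2018 is 25 − 13 = 12 days.
12 ÷ 7 = 1 full weeks with remainder 5, so 1 more Fridays after the first → 2.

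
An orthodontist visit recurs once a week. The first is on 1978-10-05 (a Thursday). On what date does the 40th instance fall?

The 40th occurrence is 39 intervals after the first: 39 × 7 = 273 days after 1978-10-05.
October has 31 days — 26 days to the end of October leaves 247.
November has 30 days (217 left).
December has 31 days (186 left).
January has 31 days (155 left).
February has 28 days (127 left).
March has 31 days (96 left).
April has 30 days (66 left).
May has 31 days (35 left).
June has 30 days (5 left).
5 days into July → 1979-07-05.

1979-07-05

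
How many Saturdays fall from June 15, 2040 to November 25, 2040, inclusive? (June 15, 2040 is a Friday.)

24

June 15, 2040 is a Friday; the first Saturday on or after it is June 16, 2040 (1 day later).
From June 16, 2040 to November 25, 2040: 14 + 31 + 31 + 30 + 31 + 25 = 162 days (rest of June, July, August, September, October, November).
162 ÷ 7 = 23 full weeks with remainder 1, so 23 more Saturdays after the first → 24.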